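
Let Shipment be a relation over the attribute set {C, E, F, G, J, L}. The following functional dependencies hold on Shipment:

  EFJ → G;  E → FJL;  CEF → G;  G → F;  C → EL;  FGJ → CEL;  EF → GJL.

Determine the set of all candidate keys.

(C), (E), (G, J)

{C}⁺: C→EL adds E, L; E→FJL adds F, J; CEF→G adds G → {C, E, F, G, J, L}.
{E}⁺: E→FJL adds F, J, L; EF→GJL adds G; FGJ→CEL adds C → {C, E, F, G, J, L}.
{G, J}⁺: G→F adds F; FGJ→CEL adds C, E, L → {C, E, F, G, J, L}. Minimal: {J}⁺ = {J}; {G}⁺ = {F, G} — none reach the full schema.
Any other superkey contains one of these as a subset, so there are no further candidate keys.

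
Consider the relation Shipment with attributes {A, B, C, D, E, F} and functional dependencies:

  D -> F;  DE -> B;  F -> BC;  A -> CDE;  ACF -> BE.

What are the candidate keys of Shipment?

Attribute A never appears on the right-hand side of any dependency, so A must belong to every candidate key.
{A}⁺ = {A, B, C, D, E, F}, which is all of the schema, so {A} is the only candidate key.

{A}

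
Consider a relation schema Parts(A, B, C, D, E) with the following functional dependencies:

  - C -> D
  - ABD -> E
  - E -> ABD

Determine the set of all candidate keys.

Attribute C never appears on the right-hand side of any dependency, so C must belong to every candidate key.
{C}⁺ = {C, D}, which is not all of the schema, so we must add further attributes.
{C, E}⁺: C→D adds D; E→ABD adds A, B → {A, B, C, D, E}. Minimal: {E}⁺ = {A, B, D, E}; {C}⁺ = {C, D} — none reach the full schema.
{A, B, C}⁺: C→D adds D; ABD→E adds E → {A, B, C, D, E}. Minimal: {B, C}⁺ = {B, C, D}; {A, C}⁺ = {A, C, D}; {A, B}⁺ = {A, B} — none reach the full schema.
Any other superkey contains one of these as a subset, so there are no further candidate keys.

{C, E}, {A, B, C}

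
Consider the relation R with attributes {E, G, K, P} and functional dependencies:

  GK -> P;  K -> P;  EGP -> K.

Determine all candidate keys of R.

Attributes E, G never appear on any right-hand side, so every candidate key must contain {E, G}.
{E, G}⁺ = {E, G}, which is not all of the schema, so we must add further attributes.
{E, G, K}⁺: GK→P adds P → {E, G, K, P}. Minimal: {G, K}⁺ = {G, K, P}; {E, K}⁺ = {E, K, P}; {E, G}⁺ = {E, G} — none reach the full schema.
{E, G, P}⁺: EGP→K adds K → {E, G, K, P}. Minimal: {G, P}⁺ = {G, P}; {E, P}⁺ = {E, P}; {E, G}⁺ = {E, G} — none reach the full schema.

{E, G, K}; {E, G, P}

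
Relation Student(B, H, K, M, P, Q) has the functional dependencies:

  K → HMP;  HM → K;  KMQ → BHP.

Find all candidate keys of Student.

(K, Q); (H, M, Q)

{K, Q}⁺: K→HMP adds H, M, P; KMQ→BHP adds B → {B, H, K, M, P, Q}. Minimal: {Q}⁺ = {Q}; {K}⁺ = {H, K, M, P} — none reach the full schema.
{H, M, Q}⁺: HM→K adds K; KMQ→BHP adds B, P → {B, H, K, M, P, Q}. Minimal: {M, Q}⁺ = {M, Q}; {H, Q}⁺ = {H, Q}; {H, M}⁺ = {H, K, M, P} — none reach the full schema.
Any other superkey contains one of these as a subset, so there are no further candidate keys.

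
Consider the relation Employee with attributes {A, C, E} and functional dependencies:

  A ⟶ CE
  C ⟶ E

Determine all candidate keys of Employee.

A

Attribute A never appears on the right-hand side of any dependency, so A must belong to every candidate key.
{A}⁺ = {A, C, E}, which is all of the schema, so {A} is the only candidate key.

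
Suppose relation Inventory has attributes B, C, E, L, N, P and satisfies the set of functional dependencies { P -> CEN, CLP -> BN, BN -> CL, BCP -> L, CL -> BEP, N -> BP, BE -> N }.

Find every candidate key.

{N}; {P}; {B, E}; {C, L}

{N}⁺: N→BP adds B, P; P→CEN adds C, E; BN→CL adds L → {B, C, E, L, N, P}.
{P}⁺: P→CEN adds C, E, N; N→BP adds B; BN→CL adds L → {B, C, E, L, N, P}.
{B, E}⁺: BE→N adds N; BN→CL adds C, L; CL→BEP adds P → {B, C, E, L, N, P}. Minimal: {E}⁺ = {E}; {B}⁺ = {B} — none reach the full schema.
{C, L}⁺: CL→BEP adds B, E, P; BE→N adds N → {B, C, E, L, N, P}. Minimal: {L}⁺ = {L}; {C}⁺ = {C} — none reach the full schema.
Any other superkey contains one of these as a subset, so there are no further candidate keys.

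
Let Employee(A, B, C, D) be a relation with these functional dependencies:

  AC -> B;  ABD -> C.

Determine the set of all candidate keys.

{A, B, D}; {A, C, D}

Attributes A, D never appear on any right-hand side, so every candidate key must contain {A, D}.
{A, D}⁺ = {A, D}, which is not all of the schema, so we must add further attributes.
{A, B, D}⁺: ABD→C adds C → {A, B, C, D}. Minimal: {B, D}⁺ = {B, D}; {A, D}⁺ = {A, D}; {A, B}⁺ = {A, B} — none reach the full schema.
{A, C, D}⁺: AC→B adds B → {A, B, C, D}. Minimal: {C, D}⁺ = {C, D}; {A, D}⁺ = {A, D}; {A, C}⁺ = {A, B, C} — none reach the full schema.
Any other superkey contains one of these as a subset, so there are no further candidate keys.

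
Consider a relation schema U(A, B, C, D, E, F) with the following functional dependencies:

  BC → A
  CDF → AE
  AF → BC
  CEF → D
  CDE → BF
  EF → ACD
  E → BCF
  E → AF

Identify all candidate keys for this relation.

{E}⁺: E→BCF adds B, C, F; E→AF adds A; CEF→D adds D → {A, B, C, D, E, F}.
{A, D, F}⁺: AF→BC adds B, C; CDF→AE adds E → {A, B, C, D, E, F}. Minimal: {D, F}⁺ = {D, F}; {A, F}⁺ = {A, B, C, F}; {A, D}⁺ = {A, D} — none reach the full schema.
{C, D, F}⁺: CDF→AE adds A, E; AF→BC adds B → {A, B, C, D, E, F}. Minimal: {D, F}⁺ = {D, F}; {C, F}⁺ = {C, F}; {C, D}⁺ = {C, D} — none reach the full schema.
Any other superkey contains one of these as a subset, so there are no further candidate keys.

E, ADF, CDF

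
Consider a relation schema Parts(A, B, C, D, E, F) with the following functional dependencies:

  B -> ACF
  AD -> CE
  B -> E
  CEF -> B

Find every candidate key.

BD, ADF, CDEF

Attribute D never appears on the right-hand side of any dependency, so D must belong to every candidate key.
{D}⁺ = {D}, which is not all of the schema, so we must add further attributes.
{B, D}⁺: B→ACF adds A, C, F; AD→CE adds E → {A, B, C, D, E, F}.
{A, D, F}⁺: AD→CE adds C, E; CEF→B adds B → {A, B, C, D, E, F}.
{C, D, E, F}⁺: CEF→B adds B; B→ACF adds A → {A, B, C, D, E, F}.
Any other superkey contains one of these as a subset, so there are no further candidate keys.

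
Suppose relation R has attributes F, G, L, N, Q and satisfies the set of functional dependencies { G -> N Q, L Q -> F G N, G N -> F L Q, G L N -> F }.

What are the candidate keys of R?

{G}⁺: G→NQ adds N, Q; GN→FLQ adds F, L → {F, G, L, N, Q}.
{L, Q}⁺: LQ→FGN adds F, G, N → {F, G, L, N, Q}.

{G}, {L, Q}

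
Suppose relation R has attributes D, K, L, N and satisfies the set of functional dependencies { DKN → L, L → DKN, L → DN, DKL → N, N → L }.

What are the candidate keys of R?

L; N

{L}⁺: L→DKN adds D, K, N → {D, K, L, N}.
{N}⁺: N→L adds L; L→DKN adds D, K → {D, K, L, N}.
Any other superkey contains one of these as a subset, so there are no further candidate keys.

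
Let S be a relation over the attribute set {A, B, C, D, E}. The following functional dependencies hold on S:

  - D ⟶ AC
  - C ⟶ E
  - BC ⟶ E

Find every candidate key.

{B, D}

Attributes B, D never appear on any right-hand side, so every candidate key must contain {B, D}.
{B, D}⁺ = {A, B, C, D, E}, which is all of the schema, so {B, D} is the only candidate key.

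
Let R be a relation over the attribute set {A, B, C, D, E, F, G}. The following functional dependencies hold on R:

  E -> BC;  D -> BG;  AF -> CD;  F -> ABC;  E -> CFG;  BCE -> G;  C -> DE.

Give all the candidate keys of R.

(C); (E); (F)

{C}⁺: C→DE adds D, E; E→BC adds B; D→BG adds G; E→CFG adds F; F→ABC adds A → {A, B, C, D, E, F, G}.
{E}⁺: E→BC adds B, C; E→CFG adds F, G; C→DE adds D; F→ABC adds A → {A, B, C, D, E, F, G}.
{F}⁺: F→ABC adds A, B, C; C→DE adds D, E; D→BG adds G → {A, B, C, D, E, F, G}.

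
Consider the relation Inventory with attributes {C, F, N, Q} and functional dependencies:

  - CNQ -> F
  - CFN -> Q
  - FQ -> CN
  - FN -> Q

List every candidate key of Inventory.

{F, N}⁺: FN→Q adds Q; FQ→CN adds C → {C, F, N, Q}. Minimal: {N}⁺ = {N}; {F}⁺ = {F} — none reach the full schema.
{F, Q}⁺: FQ→CN adds C, N → {C, F, N, Q}. Minimal: {Q}⁺ = {Q}; {F}⁺ = {F} — none reach the full schema.
{C, N, Q}⁺: CNQ→F adds F → {C, F, N, Q}. Minimal: {N, Q}⁺ = {N, Q}; {C, Q}⁺ = {C, Q}; {C, N}⁺ = {C, N} — none reach the full schema.

(F, N), (F, Q), (C, N, Q)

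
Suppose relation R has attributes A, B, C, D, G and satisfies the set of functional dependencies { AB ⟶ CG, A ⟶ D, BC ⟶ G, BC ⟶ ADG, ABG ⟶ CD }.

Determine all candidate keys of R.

Attribute B never appears on the right-hand side of any dependency, so B must belong to every candidate key.
{B}⁺ = {B}, which is not all of the schema, so we must add further attributes.
{A, B}⁺: AB→CG adds C, G; A→D adds D → {A, B, C, D, G}. Minimal: {B}⁺ = {B}; {A}⁺ = {A, D} — none reach the full schema.
{B, C}⁺: BC→G adds G; BC→ADG adds A, D → {A, B, C, D, G}. Minimal: {C}⁺ = {C}; {B}⁺ = {B} — none reach the full schema.

{A, B}, {B, C}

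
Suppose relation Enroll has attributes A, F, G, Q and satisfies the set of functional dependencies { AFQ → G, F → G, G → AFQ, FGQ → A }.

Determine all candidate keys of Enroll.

(F), (G)

{F}⁺: F→G adds G; G→AFQ adds A, Q → {A, F, G, Q}.
{G}⁺: G→AFQ adds A, F, Q → {A, F, G, Q}.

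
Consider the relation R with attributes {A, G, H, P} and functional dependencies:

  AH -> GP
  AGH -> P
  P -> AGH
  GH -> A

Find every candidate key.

{P}⁺: P→AGH adds A, G, H → {A, G, H, P}.
{A, H}⁺: AH→GP adds G, P → {A, G, H, P}. Minimal: {H}⁺ = {H}; {A}⁺ = {A} — none reach the full schema.
{G, H}⁺: GH→A adds A; AH→GP adds P → {A, G, H, P}. Minimal: {H}⁺ = {H}; {G}⁺ = {G} — none reach the full schema.

{P}, {A, H}, {G, H}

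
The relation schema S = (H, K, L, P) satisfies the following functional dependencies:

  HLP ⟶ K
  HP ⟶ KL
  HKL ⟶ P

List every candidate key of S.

Attribute H never appears on the right-hand side of any dependency, so H must belong to every candidate key.
{H}⁺ = {H}, which is not all of the schema, so we must add further attributes.
{H, P}⁺: HP→KL adds K, L → {H, K, L, P}.
{H, K, L}⁺: HKL→P adds P → {H, K, L, P}.
Any other superkey contains one of these as a subset, so there are no further candidate keys.

{H, P}, {H, K, L}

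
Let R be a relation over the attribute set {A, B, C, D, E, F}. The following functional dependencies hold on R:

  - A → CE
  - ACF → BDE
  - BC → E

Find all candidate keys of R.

Attributes A, F never appear on any right-hand side, so every candidate key must contain {A, F}.
{A, F}⁺ = {A, B, C, D, E, F}, which is all of the schema, so {A, F} is the only candidate key.

{A, F}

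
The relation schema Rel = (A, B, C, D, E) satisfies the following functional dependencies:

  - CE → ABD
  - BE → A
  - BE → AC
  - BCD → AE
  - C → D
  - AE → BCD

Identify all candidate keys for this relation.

{A, E}⁺: AE→BCD adds B, C, D → {A, B, C, D, E}. Minimal: {E}⁺ = {E}; {A}⁺ = {A} — none reach the full schema.
{B, C}⁺: C→D adds D; BCD→AE adds A, E → {A, B, C, D, E}. Minimal: {C}⁺ = {C, D}; {B}⁺ = {B} — none reach the full schema.
{B, E}⁺: BE→A adds A; BE→AC adds C; C→D adds D → {A, B, C, D, E}. Minimal: {E}⁺ = {E}; {B}⁺ = {B} — none reach the full schema.
{C, E}⁺: CE→ABD adds A, B, D → {A, B, C, D, E}. Minimal: {E}⁺ = {E}; {C}⁺ = {C, D} — none reach the full schema.
Any other superkey contains one of these as a subset, so there are no further candidate keys.

(A, E), (B, C), (B, E), (C, E)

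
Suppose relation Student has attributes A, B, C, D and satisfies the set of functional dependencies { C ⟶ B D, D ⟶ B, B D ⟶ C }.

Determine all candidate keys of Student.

(A, C), (A, D)

Attribute A never appears on the right-hand side of any dependency, so A must belong to every candidate key.
{A}⁺ = {A}, which is not all of the schema, so we must add further attributes.
{A, C}⁺: C→BD adds B, D → {A, B, C, D}. Minimal: {C}⁺ = {B, C, D}; {A}⁺ = {A} — none reach the full schema.
{A, D}⁺: D→B adds B; BD→C adds C → {A, B, C, D}. Minimal: {D}⁺ = {B, C, D}; {A}⁺ = {A} — none reach the full schema.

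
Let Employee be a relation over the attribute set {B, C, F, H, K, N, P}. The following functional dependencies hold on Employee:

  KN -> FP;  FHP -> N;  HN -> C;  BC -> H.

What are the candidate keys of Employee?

Attributes B, K never appear on any right-hand side, so every candidate key must contain {B, K}.
{B, K}⁺ = {B, K}, which is not all of the schema, so we must add further attributes.
{B, C, K, N}⁺: KN→FP adds F, P; BC→H adds H → {B, C, F, H, K, N, P}. Minimal: {C, K, N}⁺ = {C, F, K, N, P}; {B, K, N}⁺ = {B, F, K, N, P}; {B, C, N}⁺ = {B, C, H, N}; … — none reach the full schema.
{B, H, K, N}⁺: KN→FP adds F, P; HN→C adds C → {B, C, F, H, K, N, P}. Minimal: {H, K, N}⁺ = {C, F, H, K, N, P}; {B, K, N}⁺ = {B, F, K, N, P}; {B, H, N}⁺ = {B, C, H, N}; … — none reach the full schema.
{B, C, F, K, P}⁺: BC→H adds H; FHP→N adds N → {B, C, F, H, K, N, P}. Minimal: {C, F, K, P}⁺ = {C, F, K, P}; {B, F, K, P}⁺ = {B, F, K, P}; {B, C, K, P}⁺ = {B, C, H, K, P}; … — none reach the full schema.
{B, F, H, K, P}⁺: FHP→N adds N; HN→C adds C → {B, C, F, H, K, N, P}. Minimal: {F, H, K, P}⁺ = {C, F, H, K, N, P}; {B, H, K, P}⁺ = {B, H, K, P}; {B, F, K, P}⁺ = {B, F, K, P}; … — none reach the full schema.
Any other superkey contains one of these as a subset, so there are no further candidate keys.

{B, C, K, N}, {B, H, K, N}, {B, C, F, K, P}, {B, F, H, K, P}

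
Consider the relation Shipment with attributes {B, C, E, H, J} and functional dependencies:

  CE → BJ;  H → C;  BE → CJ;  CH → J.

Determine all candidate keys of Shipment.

Attributes E, H never appear on any right-hand side, so every candidate key must contain {E, H}.
{E, H}⁺ = {B, C, E, H, J}, which is all of the schema, so {E, H} is the only candidate key.

(E, H)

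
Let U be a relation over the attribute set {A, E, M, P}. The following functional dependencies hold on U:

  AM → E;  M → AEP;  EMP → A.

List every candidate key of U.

(M)

Attribute M never appears on the right-hand side of any dependency, so M must belong to every candidate key.
{M}⁺ = {A, E, M, P}, which is all of the schema, so {M} is the only candidate key.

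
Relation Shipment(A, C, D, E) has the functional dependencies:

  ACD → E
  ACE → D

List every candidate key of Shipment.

{A, C, D}, {A, C, E}

Attributes A, C never appear on any right-hand side, so every candidate key must contain {A, C}.
{A, C}⁺ = {A, C}, which is not all of the schema, so we must add further attributes.
{A, C, D}⁺: ACD→E adds E → {A, C, D, E}.
{A, C, E}⁺: ACE→D adds D → {A, C, D, E}.
Any other superkey contains one of these as a subset, so there are no further candidate keys.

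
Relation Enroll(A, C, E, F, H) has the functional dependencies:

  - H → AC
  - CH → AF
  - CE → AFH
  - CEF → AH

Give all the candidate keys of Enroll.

Attribute E never appears on the right-hand side of any dependency, so E must belong to every candidate key.
{E}⁺ = {E}, which is not all of the schema, so we must add further attributes.
{C, E}⁺: CE→AFH adds A, F, H → {A, C, E, F, H}. Minimal: {E}⁺ = {E}; {C}⁺ = {C} — none reach the full schema.
{E, H}⁺: H→AC adds A, C; CH→AF adds F → {A, C, E, F, H}. Minimal: {H}⁺ = {A, C, F, H}; {E}⁺ = {E} — none reach the full schema.

{C, E}; {E, H}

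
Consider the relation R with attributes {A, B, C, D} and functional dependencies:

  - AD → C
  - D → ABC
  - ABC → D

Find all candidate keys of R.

{D}, {A, B, C}

{D}⁺: D→ABC adds A, B, C → {A, B, C, D}.
{A, B, C}⁺: ABC→D adds D → {A, B, C, D}.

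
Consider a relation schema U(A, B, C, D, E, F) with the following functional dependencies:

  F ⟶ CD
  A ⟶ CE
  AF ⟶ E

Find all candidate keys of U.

{A, B, F}⁺: F→CD adds C, D; A→CE adds E → {A, B, C, D, E, F}.

ABF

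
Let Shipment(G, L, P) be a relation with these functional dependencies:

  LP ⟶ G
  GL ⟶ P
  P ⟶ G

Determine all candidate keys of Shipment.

{G, L}; {L, P}

{G, L}⁺: GL→P adds P → {G, L, P}.
{L, P}⁺: LP→G adds G → {G, L, P}.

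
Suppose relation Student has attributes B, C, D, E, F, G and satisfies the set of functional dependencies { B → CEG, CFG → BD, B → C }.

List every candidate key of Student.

{B, F}⁺: B→CEG adds C, E, G; CFG→BD adds D → {B, C, D, E, F, G}. Minimal: {F}⁺ = {F}; {B}⁺ = {B, C, E, G} — none reach the full schema.
{C, F, G}⁺: CFG→BD adds B, D; B→CEG adds E → {B, C, D, E, F, G}. Minimal: {F, G}⁺ = {F, G}; {C, G}⁺ = {C, G}; {C, F}⁺ = {C, F} — none reach the full schema.

(B, F), (C, F, G)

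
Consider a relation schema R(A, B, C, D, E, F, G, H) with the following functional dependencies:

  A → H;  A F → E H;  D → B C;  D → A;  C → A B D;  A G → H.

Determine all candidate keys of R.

Attributes F, G never appear on any right-hand side, so every candidate key must contain {F, G}.
{F, G}⁺ = {F, G}, which is not all of the schema, so we must add further attributes.
{C, F, G}⁺: C→ABD adds A, B, D; AG→H adds H; AF→EH adds E → {A, B, C, D, E, F, G, H}. Minimal: {F, G}⁺ = {F, G}; {C, G}⁺ = {A, B, C, D, G, H}; {C, F}⁺ = {A, B, C, D, E, F, H} — none reach the full schema.
{D, F, G}⁺: D→BC adds B, C; D→A adds A; AG→H adds H; AF→EH adds E → {A, B, C, D, E, F, G, H}. Minimal: {F, G}⁺ = {F, G}; {D, G}⁺ = {A, B, C, D, G, H}; {D, F}⁺ = {A, B, C, D, E, F, H} — none reach the full schema.
Any other superkey contains one of these as a subset, so there are no further candidate keys.

(C, F, G), (D, F, G)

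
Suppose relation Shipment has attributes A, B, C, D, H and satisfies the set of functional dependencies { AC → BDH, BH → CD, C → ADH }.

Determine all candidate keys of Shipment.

{C}; {B, H}

{C}⁺: C→ADH adds A, D, H; AC→BDH adds B → {A, B, C, D, H}.
{B, H}⁺: BH→CD adds C, D; C→ADH adds A → {A, B, C, D, H}. Minimal: {H}⁺ = {H}; {B}⁺ = {B} — none reach the full schema.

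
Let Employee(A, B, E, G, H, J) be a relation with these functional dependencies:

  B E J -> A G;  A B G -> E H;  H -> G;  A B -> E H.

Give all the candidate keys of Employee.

Attributes B, J never appear on any right-hand side, so every candidate key must contain {B, J}.
{B, J}⁺ = {B, J}, which is not all of the schema, so we must add further attributes.
{A, B, J}⁺: AB→EH adds E, H; BEJ→AG adds G → {A, B, E, G, H, J}. Minimal: {B, J}⁺ = {B, J}; {A, J}⁺ = {A, J}; {A, B}⁺ = {A, B, E, G, H} — none reach the full schema.
{B, E, J}⁺: BEJ→AG adds A, G; ABG→EH adds H → {A, B, E, G, H, J}. Minimal: {E, J}⁺ = {E, J}; {B, J}⁺ = {B, J}; {B, E}⁺ = {B, E} — none reach the full schema.
Any other superkey contains one of these as a subset, so there are no further candidate keys.

{A, B, J}; {B, E, J}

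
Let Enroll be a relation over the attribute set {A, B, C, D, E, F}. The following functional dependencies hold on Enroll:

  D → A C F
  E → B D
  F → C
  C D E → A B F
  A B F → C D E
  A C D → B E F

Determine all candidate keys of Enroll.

D; E; ABF

{D}⁺: D→ACF adds A, C, F; ACD→BEF adds B, E → {A, B, C, D, E, F}.
{E}⁺: E→BD adds B, D; D→ACF adds A, C, F → {A, B, C, D, E, F}.
{A, B, F}⁺: F→C adds C; ABF→CDE adds D, E → {A, B, C, D, E, F}. Minimal: {B, F}⁺ = {B, C, F}; {A, F}⁺ = {A, C, F}; {A, B}⁺ = {A, B} — none reach the full schema.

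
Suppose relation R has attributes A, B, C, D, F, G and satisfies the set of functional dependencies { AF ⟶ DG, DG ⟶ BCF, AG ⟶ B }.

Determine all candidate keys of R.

{A, F}, {A, D, G}

Attribute A never appears on the right-hand side of any dependency, so A must belong to every candidate key.
{A}⁺ = {A}, which is not all of the schema, so we must add further attributes.
{A, F}⁺: AF→DG adds D, G; DG→BCF adds B, C → {A, B, C, D, F, G}.
{A, D, G}⁺: DG→BCF adds B, C, F → {A, B, C, D, F, G}.
Any other superkey contains one of these as a subset, so there are no further candidate keys.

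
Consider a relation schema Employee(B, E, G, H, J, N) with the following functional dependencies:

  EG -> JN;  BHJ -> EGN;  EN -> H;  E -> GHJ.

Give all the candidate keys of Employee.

Attribute B never appears on the right-hand side of any dependency, so B must belong to every candidate key.
{B}⁺ = {B}, which is not all of the schema, so we must add further attributes.
{B, E}⁺: E→GHJ adds G, H, J; EG→JN adds N → {B, E, G, H, J, N}. Minimal: {E}⁺ = {E, G, H, J, N}; {B}⁺ = {B} — none reach the full schema.
{B, H, J}⁺: BHJ→EGN adds E, G, N → {B, E, G, H, J, N}. Minimal: {H, J}⁺ = {H, J}; {B, J}⁺ = {B, J}; {B, H}⁺ = {B, H} — none reach the full schema.

{B, E}; {B, H, J}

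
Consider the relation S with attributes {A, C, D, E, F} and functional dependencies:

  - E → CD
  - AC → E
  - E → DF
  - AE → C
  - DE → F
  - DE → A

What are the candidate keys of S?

{E}⁺: E→CD adds C, D; E→DF adds F; DE→A adds A → {A, C, D, E, F}.
{A, C}⁺: AC→E adds E; E→DF adds D, F → {A, C, D, E, F}. Minimal: {C}⁺ = {C}; {A}⁺ = {A} — none reach the full schema.
Any other superkey contains one of these as a subset, so there are no further candidate keys.

E; AC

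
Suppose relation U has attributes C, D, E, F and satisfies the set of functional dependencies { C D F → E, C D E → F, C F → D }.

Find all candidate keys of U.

Attribute C never appears on the right-hand side of any dependency, so C must belong to every candidate key.
{C}⁺ = {C}, which is not all of the schema, so we must add further attributes.
{C, F}⁺: CF→D adds D; CDF→E adds E → {C, D, E, F}.
{C, D, E}⁺: CDE→F adds F → {C, D, E, F}.
Any other superkey contains one of these as a subset, so there are no further candidate keys.

CF, CDE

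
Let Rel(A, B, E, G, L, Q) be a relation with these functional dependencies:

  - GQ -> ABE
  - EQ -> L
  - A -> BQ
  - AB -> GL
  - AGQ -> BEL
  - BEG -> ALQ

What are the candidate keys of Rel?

{A}, {G, Q}, {B, E, G}

{A}⁺: A→BQ adds B, Q; AB→GL adds G, L; AGQ→BEL adds E → {A, B, E, G, L, Q}.
{G, Q}⁺: GQ→ABE adds A, B, E; EQ→L adds L → {A, B, E, G, L, Q}. Minimal: {Q}⁺ = {Q}; {G}⁺ = {G} — none reach the full schema.
{B, E, G}⁺: BEG→ALQ adds A, L, Q → {A, B, E, G, L, Q}. Minimal: {E, G}⁺ = {E, G}; {B, G}⁺ = {B, G}; {B, E}⁺ = {B, E} — none reach the full schema.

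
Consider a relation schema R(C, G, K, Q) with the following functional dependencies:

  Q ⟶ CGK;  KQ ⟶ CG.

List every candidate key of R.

(Q)

Attribute Q never appears on the right-hand side of any dependency, so Q must belong to every candidate key.
{Q}⁺ = {C, G, K, Q}, which is all of the schema, so {Q} is the only candidate key.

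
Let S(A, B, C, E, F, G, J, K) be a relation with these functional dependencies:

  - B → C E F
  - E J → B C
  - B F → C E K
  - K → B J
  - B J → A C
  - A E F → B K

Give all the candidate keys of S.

BG, GK, EGJ, AEFG

{B, G}⁺: B→CEF adds C, E, F; BF→CEK adds K; K→BJ adds J; BJ→AC adds A → {A, B, C, E, F, G, J, K}.
{G, K}⁺: K→BJ adds B, J; BJ→AC adds A, C; B→CEF adds E, F → {A, B, C, E, F, G, J, K}.
{E, G, J}⁺: EJ→BC adds B, C; BJ→AC adds A; B→CEF adds F; BF→CEK adds K → {A, B, C, E, F, G, J, K}.
{A, E, F, G}⁺: AEF→BK adds B, K; B→CEF adds C; K→BJ adds J → {A, B, C, E, F, G, J, K}.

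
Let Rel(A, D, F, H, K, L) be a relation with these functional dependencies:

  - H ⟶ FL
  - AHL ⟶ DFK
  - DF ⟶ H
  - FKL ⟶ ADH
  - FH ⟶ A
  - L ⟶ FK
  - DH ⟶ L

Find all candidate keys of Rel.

{H}⁺: H→FL adds F, L; FH→A adds A; L→FK adds K; AHL→DFK adds D → {A, D, F, H, K, L}.
{L}⁺: L→FK adds F, K; FKL→ADH adds A, D, H → {A, D, F, H, K, L}.
{D, F}⁺: DF→H adds H; FH→A adds A; DH→L adds L; AHL→DFK adds K → {A, D, F, H, K, L}. Minimal: {F}⁺ = {F}; {D}⁺ = {D} — none reach the full schema.

{H}, {L}, {D, F}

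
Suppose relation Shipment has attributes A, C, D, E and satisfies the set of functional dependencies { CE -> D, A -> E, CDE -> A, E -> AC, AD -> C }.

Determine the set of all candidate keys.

(A), (E)

{A}⁺: A→E adds E; E→AC adds C; CE→D adds D → {A, C, D, E}.
{E}⁺: E→AC adds A, C; CE→D adds D → {A, C, D, E}.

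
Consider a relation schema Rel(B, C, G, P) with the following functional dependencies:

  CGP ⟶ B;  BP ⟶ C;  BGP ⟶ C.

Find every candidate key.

Attributes G, P never appear on any right-hand side, so every candidate key must contain {G, P}.
{G, P}⁺ = {G, P}, which is not all of the schema, so we must add further attributes.
{B, G, P}⁺: BP→C adds C → {B, C, G, P}. Minimal: {G, P}⁺ = {G, P}; {B, P}⁺ = {B, C, P}; {B, G}⁺ = {B, G} — none reach the full schema.
{C, G, P}⁺: CGP→B adds B → {B, C, G, P}. Minimal: {G, P}⁺ = {G, P}; {C, P}⁺ = {C, P}; {C, G}⁺ = {C, G} — none reach the full schema.
Any other superkey contains one of these as a subset, so there are no further candidate keys.

BGP; CGP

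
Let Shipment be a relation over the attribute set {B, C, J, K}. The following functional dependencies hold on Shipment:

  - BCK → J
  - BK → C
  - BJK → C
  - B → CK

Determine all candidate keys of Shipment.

{B}⁺: B→CK adds C, K; BCK→J adds J → {B, C, J, K}.
No other minimal superkey exists.

(B)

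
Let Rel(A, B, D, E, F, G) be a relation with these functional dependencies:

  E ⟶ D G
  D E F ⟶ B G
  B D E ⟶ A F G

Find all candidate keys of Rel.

Attribute E never appears on the right-hand side of any dependency, so E must belong to every candidate key.
{E}⁺ = {D, E, G}, which is not all of the schema, so we must add further attributes.
{B, E}⁺: E→DG adds D, G; BDE→AFG adds A, F → {A, B, D, E, F, G}. Minimal: {E}⁺ = {D, E, G}; {B}⁺ = {B} — none reach the full schema.
{E, F}⁺: E→DG adds D, G; DEF→BG adds B; BDE→AFG adds A → {A, B, D, E, F, G}. Minimal: {F}⁺ = {F}; {E}⁺ = {D, E, G} — none reach the full schema.

(B, E), (E, F)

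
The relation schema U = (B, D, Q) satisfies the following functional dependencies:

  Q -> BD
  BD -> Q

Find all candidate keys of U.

{Q}, {B, D}

{Q}⁺: Q→BD adds B, D → {B, D, Q}.
{B, D}⁺: BD→Q adds Q → {B, D, Q}.
Any other superkey contains one of these as a subset, so there are no further candidate keys.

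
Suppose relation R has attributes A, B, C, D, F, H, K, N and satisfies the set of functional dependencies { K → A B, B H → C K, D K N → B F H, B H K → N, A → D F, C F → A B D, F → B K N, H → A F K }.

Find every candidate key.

{A}, {F}, {H}, {K}

{A}⁺: A→DF adds D, F; F→BKN adds B, K, N; DKN→BFH adds H; BH→CK adds C → {A, B, C, D, F, H, K, N}.
{F}⁺: F→BKN adds B, K, N; K→AB adds A; A→DF adds D; DKN→BFH adds H; BH→CK adds C → {A, B, C, D, F, H, K, N}.
{H}⁺: H→AFK adds A, F, K; K→AB adds B; BH→CK adds C; BHK→N adds N; A→DF adds D → {A, B, C, D, F, H, K, N}.
{K}⁺: K→AB adds A, B; A→DF adds D, F; F→BKN adds N; DKN→BFH adds H; BH→CK adds C → {A, B, C, D, F, H, K, N}.
Any other superkey contains one of these as a subset, so there are no further candidate keys.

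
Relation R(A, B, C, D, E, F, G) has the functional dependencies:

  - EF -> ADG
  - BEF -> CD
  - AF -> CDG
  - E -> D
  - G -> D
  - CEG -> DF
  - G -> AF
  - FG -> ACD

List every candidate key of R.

BEF, BEG

Attributes B, E never appear on any right-hand side, so every candidate key must contain {B, E}.
{B, E}⁺ = {B, D, E}, which is not all of the schema, so we must add further attributes.
{B, E, F}⁺: EF→ADG adds A, D, G; BEF→CD adds C → {A, B, C, D, E, F, G}. Minimal: {E, F}⁺ = {A, C, D, E, F, G}; {B, F}⁺ = {B, F}; {B, E}⁺ = {B, D, E} — none reach the full schema.
{B, E, G}⁺: E→D adds D; G→AF adds A, F; FG→ACD adds C → {A, B, C, D, E, F, G}. Minimal: {E, G}⁺ = {A, C, D, E, F, G}; {B, G}⁺ = {A, B, C, D, F, G}; {B, E}⁺ = {B, D, E} — none reach the full schema.
Any other superkey contains one of these as a subset, so there are no further candidate keys.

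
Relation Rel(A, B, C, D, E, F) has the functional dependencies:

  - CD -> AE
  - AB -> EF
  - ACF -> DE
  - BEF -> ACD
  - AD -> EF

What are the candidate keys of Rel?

Attribute B never appears on the right-hand side of any dependency, so B must belong to every candidate key.
{B}⁺ = {B}, which is not all of the schema, so we must add further attributes.
{A, B}⁺: AB→EF adds E, F; BEF→ACD adds C, D → {A, B, C, D, E, F}. Minimal: {B}⁺ = {B}; {A}⁺ = {A} — none reach the full schema.
{B, C, D}⁺: CD→AE adds A, E; AB→EF adds F → {A, B, C, D, E, F}. Minimal: {C, D}⁺ = {A, C, D, E, F}; {B, D}⁺ = {B, D}; {B, C}⁺ = {B, C} — none reach the full schema.
{B, E, F}⁺: BEF→ACD adds A, C, D → {A, B, C, D, E, F}. Minimal: {E, F}⁺ = {E, F}; {B, F}⁺ = {B, F}; {B, E}⁺ = {B, E} — none reach the full schema.

{A, B}; {B, C, D}; {B, E, F}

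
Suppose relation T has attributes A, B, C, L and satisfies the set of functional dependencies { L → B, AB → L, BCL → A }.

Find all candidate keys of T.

{C, L}⁺: L→B adds B; BCL→A adds A → {A, B, C, L}. Minimal: {L}⁺ = {B, L}; {C}⁺ = {C} — none reach the full schema.
{A, B, C}⁺: AB→L adds L → {A, B, C, L}. Minimal: {B, C}⁺ = {B, C}; {A, C}⁺ = {A, C}; {A, B}⁺ = {A, B, L} — none reach the full schema.

{C, L}; {A, B, C}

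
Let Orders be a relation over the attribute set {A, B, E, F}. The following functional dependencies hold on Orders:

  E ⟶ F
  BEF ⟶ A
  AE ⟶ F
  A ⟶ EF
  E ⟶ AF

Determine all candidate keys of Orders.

Attribute B never appears on the right-hand side of any dependency, so B must belong to every candidate key.
{B}⁺ = {B}, which is not all of the schema, so we must add further attributes.
{A, B}⁺: A→EF adds E, F → {A, B, E, F}. Minimal: {B}⁺ = {B}; {A}⁺ = {A, E, F} — none reach the full schema.
{B, E}⁺: E→F adds F; BEF→A adds A → {A, B, E, F}. Minimal: {E}⁺ = {A, E, F}; {B}⁺ = {B} — none reach the full schema.

{A, B}, {B, E}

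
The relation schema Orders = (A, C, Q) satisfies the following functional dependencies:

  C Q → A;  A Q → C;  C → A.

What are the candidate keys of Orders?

Attribute Q never appears on the right-hand side of any dependency, so Q must belong to every candidate key.
{Q}⁺ = {Q}, which is not all of the schema, so we must add further attributes.
{A, Q}⁺: AQ→C adds C → {A, C, Q}. Minimal: {Q}⁺ = {Q}; {A}⁺ = {A} — none reach the full schema.
{C, Q}⁺: CQ→A adds A → {A, C, Q}. Minimal: {Q}⁺ = {Q}; {C}⁺ = {A, C} — none reach the full schema.
Any other superkey contains one of these as a subset, so there are no further candidate keys.

{A, Q}, {C, Q}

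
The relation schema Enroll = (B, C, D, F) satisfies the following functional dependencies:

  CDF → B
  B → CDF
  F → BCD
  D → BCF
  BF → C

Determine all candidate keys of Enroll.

{B}, {D}, {F}

{B}⁺: B→CDF adds C, D, F → {B, C, D, F}.
{D}⁺: D→BCF adds B, C, F → {B, C, D, F}.
{F}⁺: F→BCD adds B, C, D → {B, C, D, F}.
Any other superkey contains one of these as a subset, so there are no further candidate keys.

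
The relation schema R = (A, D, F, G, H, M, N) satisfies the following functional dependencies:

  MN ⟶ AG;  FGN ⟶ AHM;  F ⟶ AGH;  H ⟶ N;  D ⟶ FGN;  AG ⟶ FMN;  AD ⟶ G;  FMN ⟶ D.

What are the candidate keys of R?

{D}⁺: D→FGN adds F, G, N; FGN→AHM adds A, H, M → {A, D, F, G, H, M, N}.
{F}⁺: F→AGH adds A, G, H; H→N adds N; AG→FMN adds M; FMN→D adds D → {A, D, F, G, H, M, N}.
{A, G}⁺: AG→FMN adds F, M, N; FMN→D adds D; FGN→AHM adds H → {A, D, F, G, H, M, N}. Minimal: {G}⁺ = {G}; {A}⁺ = {A} — none reach the full schema.
{H, M}⁺: H→N adds N; MN→AG adds A, G; AG→FMN adds F; FMN→D adds D → {A, D, F, G, H, M, N}. Minimal: {M}⁺ = {M}; {H}⁺ = {H, N} — none reach the full schema.
{M, N}⁺: MN→AG adds A, G; AG→FMN adds F; FMN→D adds D; FGN→AHM adds H → {A, D, F, G, H, M, N}. Minimal: {N}⁺ = {N}; {M}⁺ = {M} — none reach the full schema.
Any other superkey contains one of these as a subset, so there are no further candidate keys.

(D); (F); (A, G); (H, M); (M, N)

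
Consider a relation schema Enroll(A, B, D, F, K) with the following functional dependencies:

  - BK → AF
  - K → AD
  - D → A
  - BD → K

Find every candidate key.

(B, D), (B, K)

Attribute B never appears on the right-hand side of any dependency, so B must belong to every candidate key.
{B}⁺ = {B}, which is not all of the schema, so we must add further attributes.
{B, D}⁺: D→A adds A; BD→K adds K; BK→AF adds F → {A, B, D, F, K}. Minimal: {D}⁺ = {A, D}; {B}⁺ = {B} — none reach the full schema.
{B, K}⁺: BK→AF adds A, F; K→AD adds D → {A, B, D, F, K}. Minimal: {K}⁺ = {A, D, K}; {B}⁺ = {B} — none reach the full schema.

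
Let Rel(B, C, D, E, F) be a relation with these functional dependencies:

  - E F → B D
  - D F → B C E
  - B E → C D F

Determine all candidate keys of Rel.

{B, E}⁺: BE→CDF adds C, D, F → {B, C, D, E, F}.
{D, F}⁺: DF→BCE adds B, C, E → {B, C, D, E, F}.
{E, F}⁺: EF→BD adds B, D; DF→BCE adds C → {B, C, D, E, F}.

{B, E}, {D, F}, {E, F}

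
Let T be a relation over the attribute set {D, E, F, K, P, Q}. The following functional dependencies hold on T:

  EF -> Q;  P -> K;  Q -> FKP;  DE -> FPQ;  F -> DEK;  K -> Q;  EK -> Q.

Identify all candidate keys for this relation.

(F), (K), (P), (Q), (D, E)

{F}⁺: F→DEK adds D, E, K; K→Q adds Q; Q→FKP adds P → {D, E, F, K, P, Q}.
{K}⁺: K→Q adds Q; Q→FKP adds F, P; F→DEK adds D, E → {D, E, F, K, P, Q}.
{P}⁺: P→K adds K; K→Q adds Q; Q→FKP adds F; F→DEK adds D, E → {D, E, F, K, P, Q}.
{Q}⁺: Q→FKP adds F, K, P; F→DEK adds D, E → {D, E, F, K, P, Q}.
{D, E}⁺: DE→FPQ adds F, P, Q; F→DEK adds K → {D, E, F, K, P, Q}.
Any other superkey contains one of these as a subset, so there are no further candidate keys.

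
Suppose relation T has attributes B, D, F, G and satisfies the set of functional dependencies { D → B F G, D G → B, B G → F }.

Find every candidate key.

Attribute D never appears on the right-hand side of any dependency, so D must belong to every candidate key.
{D}⁺ = {B, D, F, G}, which is all of the schema, so {D} is the only candidate key.

{D}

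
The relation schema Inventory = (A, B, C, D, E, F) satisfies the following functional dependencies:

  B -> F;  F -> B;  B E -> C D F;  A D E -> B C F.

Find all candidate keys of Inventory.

(A, B, E), (A, D, E), (A, E, F)

Attributes A, E never appear on any right-hand side, so every candidate key must contain {A, E}.
{A, E}⁺ = {A, E}, which is not all of the schema, so we must add further attributes.
{A, B, E}⁺: B→F adds F; BE→CDF adds C, D → {A, B, C, D, E, F}. Minimal: {B, E}⁺ = {B, C, D, E, F}; {A, E}⁺ = {A, E}; {A, B}⁺ = {A, B, F} — none reach the full schema.
{A, D, E}⁺: ADE→BCF adds B, C, F → {A, B, C, D, E, F}. Minimal: {D, E}⁺ = {D, E}; {A, E}⁺ = {A, E}; {A, D}⁺ = {A, D} — none reach the full schema.
{A, E, F}⁺: F→B adds B; BE→CDF adds C, D → {A, B, C, D, E, F}. Minimal: {E, F}⁺ = {B, C, D, E, F}; {A, F}⁺ = {A, B, F}; {A, E}⁺ = {A, E} — none reach the full schema.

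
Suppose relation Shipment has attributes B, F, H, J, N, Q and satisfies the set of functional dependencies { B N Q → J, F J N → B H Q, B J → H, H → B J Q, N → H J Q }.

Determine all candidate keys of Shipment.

Attributes F, N never appear on any right-hand side, so every candidate key must contain {F, N}.
{F, N}⁺ = {B, F, H, J, N, Q}, which is all of the schema, so {F, N} is the only candidate key.

FN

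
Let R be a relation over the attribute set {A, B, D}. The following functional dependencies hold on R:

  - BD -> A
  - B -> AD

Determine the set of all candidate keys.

Attribute B never appears on the right-hand side of any dependency, so B must belong to every candidate key.
{B}⁺ = {A, B, D}, which is all of the schema, so {B} is the only candidate key.

B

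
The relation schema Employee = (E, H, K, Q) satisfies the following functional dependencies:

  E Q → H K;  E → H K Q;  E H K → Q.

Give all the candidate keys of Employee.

Attribute E never appears on the right-hand side of any dependency, so E must belong to every candidate key.
{E}⁺ = {E, H, K, Q}, which is all of the schema, so {E} is the only candidate key.

(E)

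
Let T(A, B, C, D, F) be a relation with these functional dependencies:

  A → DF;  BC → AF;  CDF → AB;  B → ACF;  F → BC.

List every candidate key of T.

{A}⁺: A→DF adds D, F; F→BC adds B, C → {A, B, C, D, F}.
{B}⁺: B→ACF adds A, C, F; A→DF adds D → {A, B, C, D, F}.
{F}⁺: F→BC adds B, C; BC→AF adds A; A→DF adds D → {A, B, C, D, F}.
Any other superkey contains one of these as a subset, so there are no further candidate keys.

(A); (B); (F)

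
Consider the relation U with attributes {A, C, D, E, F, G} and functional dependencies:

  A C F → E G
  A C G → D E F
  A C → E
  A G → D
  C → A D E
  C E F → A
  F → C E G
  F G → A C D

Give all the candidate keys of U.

{F}⁺: F→CEG adds C, E, G; FG→ACD adds A, D → {A, C, D, E, F, G}.
{C, G}⁺: C→ADE adds A, D, E; ACG→DEF adds F → {A, C, D, E, F, G}. Minimal: {G}⁺ = {G}; {C}⁺ = {A, C, D, E} — none reach the full schema.
Any other superkey contains one of these as a subset, so there are no further candidate keys.

(F); (C, G)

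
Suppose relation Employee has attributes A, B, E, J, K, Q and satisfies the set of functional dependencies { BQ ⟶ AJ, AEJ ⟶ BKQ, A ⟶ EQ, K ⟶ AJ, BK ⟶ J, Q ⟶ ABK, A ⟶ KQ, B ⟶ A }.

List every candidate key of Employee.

(A), (B), (K), (Q)

{A}⁺: A→EQ adds E, Q; Q→ABK adds B, K; BQ→AJ adds J → {A, B, E, J, K, Q}.
{B}⁺: B→A adds A; A→EQ adds E, Q; Q→ABK adds K; BQ→AJ adds J → {A, B, E, J, K, Q}.
{K}⁺: K→AJ adds A, J; A→KQ adds Q; A→EQ adds E; Q→ABK adds B → {A, B, E, J, K, Q}.
{Q}⁺: Q→ABK adds A, B, K; BQ→AJ adds J; A→EQ adds E → {A, B, E, J, K, Q}.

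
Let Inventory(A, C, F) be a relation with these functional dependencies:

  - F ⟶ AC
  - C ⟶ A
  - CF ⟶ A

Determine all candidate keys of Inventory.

Attribute F never appears on the right-hand side of any dependency, so F must belong to every candidate key.
{F}⁺ = {A, C, F}, which is all of the schema, so {F} is the only candidate key.

F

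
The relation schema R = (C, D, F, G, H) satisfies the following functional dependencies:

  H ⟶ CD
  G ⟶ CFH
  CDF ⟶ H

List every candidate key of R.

{G}

Attribute G never appears on the right-hand side of any dependency, so G must belong to every candidate key.
{G}⁺ = {C, D, F, G, H}, which is all of the schema, so {G} is the only candidate key.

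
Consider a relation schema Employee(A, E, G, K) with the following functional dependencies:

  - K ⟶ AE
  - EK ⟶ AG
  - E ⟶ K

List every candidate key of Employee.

{E}⁺: E→K adds K; K→AE adds A; EK→AG adds G → {A, E, G, K}.
{K}⁺: K→AE adds A, E; EK→AG adds G → {A, E, G, K}.

E; K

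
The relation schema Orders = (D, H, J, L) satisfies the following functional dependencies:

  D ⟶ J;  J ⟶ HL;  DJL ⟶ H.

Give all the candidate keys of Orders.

Attribute D never appears on the right-hand side of any dependency, so D must belong to every candidate key.
{D}⁺ = {D, H, J, L}, which is all of the schema, so {D} is the only candidate key.

{D}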